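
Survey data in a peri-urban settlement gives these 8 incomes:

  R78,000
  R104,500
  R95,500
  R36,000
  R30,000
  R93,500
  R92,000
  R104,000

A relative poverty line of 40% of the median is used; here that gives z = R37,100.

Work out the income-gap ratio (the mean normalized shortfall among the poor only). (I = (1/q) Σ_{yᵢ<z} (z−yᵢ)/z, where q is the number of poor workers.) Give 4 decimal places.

Below z: R30,000, R36,000 (q = 2 of N = 8).
Shortfall ratios (z−y)/z: 0.1914, 0.0296; sum = 0.221024.
The income-gap ratio divides by q (the poor only): 0.221024 / 2 = 0.1105.

0.1105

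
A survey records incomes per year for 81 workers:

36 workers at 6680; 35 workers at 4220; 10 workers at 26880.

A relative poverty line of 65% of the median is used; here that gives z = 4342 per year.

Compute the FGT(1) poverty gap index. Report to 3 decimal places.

0.012

Poor units: 35×4220 (q = 35 of N = 81).
Normalized shortfalls: (4342−4220)/4342 = 0.0281 (×35).
Sum of shortfalls = 0.983418; P₁ averages over all N: 0.983418 / 81 = 0.012.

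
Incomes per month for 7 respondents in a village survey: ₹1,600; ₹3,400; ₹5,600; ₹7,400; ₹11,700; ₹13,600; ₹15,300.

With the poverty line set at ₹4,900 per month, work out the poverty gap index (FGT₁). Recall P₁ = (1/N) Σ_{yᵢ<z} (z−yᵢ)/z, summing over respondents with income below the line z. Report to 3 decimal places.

0.140

Below the line: ₹1,600, ₹3,400 (q = 2 of N = 7).
Gap ratios (z−y)/z: (4900−1600)/4900 = 0.6735; (4900−3400)/4900 = 0.3061.
Σ = 0.979592. Dividing by the full population N = 7 gives P₁ = 0.140.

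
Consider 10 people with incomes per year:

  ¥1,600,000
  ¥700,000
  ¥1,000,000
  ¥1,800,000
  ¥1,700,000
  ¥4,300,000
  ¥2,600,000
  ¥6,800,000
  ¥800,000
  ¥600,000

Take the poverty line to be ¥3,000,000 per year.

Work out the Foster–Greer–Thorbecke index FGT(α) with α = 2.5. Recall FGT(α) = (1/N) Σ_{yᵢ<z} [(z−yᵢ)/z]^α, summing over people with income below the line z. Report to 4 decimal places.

0.2291

Incomes under z: ¥600,000, ¥700,000, ¥800,000, ¥1,000,000, ¥1,600,000, ¥1,700,000, ¥1,800,000, ¥2,600,000 (q = 8 of N = 10).
Relative gaps: (3000000−600000)/3000000 = 0.8000; (3000000−700000)/3000000 = 0.7667; (3000000−800000)/3000000 = 0.7333; (3000000−1000000)/3000000 = 0.6667; (3000000−1600000)/3000000 = 0.4667; (3000000−1700000)/3000000 = 0.4333; (3000000−1800000)/3000000 = 0.4000; (3000000−2600000)/3000000 = 0.1333.
Raised to α = 2.5: 0.57243; 0.51466; 0.46053; 0.36289; 0.14877; 0.12361; 0.10119; 0.00649.
Sum = 2.290567; FGT(2.5) = 2.290567 / 10 = 0.2291.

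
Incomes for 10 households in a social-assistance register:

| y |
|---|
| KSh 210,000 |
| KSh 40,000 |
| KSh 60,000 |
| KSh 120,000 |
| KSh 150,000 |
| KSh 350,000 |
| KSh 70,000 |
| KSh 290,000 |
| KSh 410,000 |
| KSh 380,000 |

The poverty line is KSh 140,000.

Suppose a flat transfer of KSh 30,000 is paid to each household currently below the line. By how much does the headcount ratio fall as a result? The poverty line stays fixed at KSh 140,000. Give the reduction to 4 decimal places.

Before: below the line — KSh 40,000, KSh 60,000, KSh 70,000, KSh 120,000; headcount ratio = 0.400000.
After the KSh 30,000 transfer: below the line — KSh 70,000, KSh 90,000, KSh 100,000; headcount ratio = 0.300000.
Reduction = 0.400000 − 0.300000 = 0.1000.

0.1000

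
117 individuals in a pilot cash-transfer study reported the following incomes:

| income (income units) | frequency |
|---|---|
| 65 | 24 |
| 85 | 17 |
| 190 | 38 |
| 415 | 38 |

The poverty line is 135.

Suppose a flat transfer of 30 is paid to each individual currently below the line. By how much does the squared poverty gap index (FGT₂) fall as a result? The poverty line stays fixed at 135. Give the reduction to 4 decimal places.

0.0539

Before: below the line — 24×65, 17×85; squared poverty gap index (FGT₂) = 0.075082.
After the 30 transfer: below the line — 24×95, 17×115; squared poverty gap index (FGT₂) = 0.021198.
Reduction = 0.075082 − 0.021198 = 0.0539.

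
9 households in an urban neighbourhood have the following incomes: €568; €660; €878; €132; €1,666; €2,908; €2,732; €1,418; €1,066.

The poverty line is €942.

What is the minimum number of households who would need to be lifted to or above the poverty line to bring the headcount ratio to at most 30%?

2

4 of the 9 households are poor, so H = 4/9 = 0.444.
A headcount ratio of at most 30% allows at most ⌊0.30 × 9⌋ = 2 poor households.
So at least 4 − 2 = 2 must be lifted.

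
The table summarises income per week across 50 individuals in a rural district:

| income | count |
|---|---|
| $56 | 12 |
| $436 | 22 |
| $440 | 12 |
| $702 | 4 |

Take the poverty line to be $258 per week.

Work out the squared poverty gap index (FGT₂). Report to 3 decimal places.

Incomes under z: 12×$56 (q = 12 of N = 50).
Gap ratios (z−y)/z: (258−56)/258 = 0.7829 (×12).
Squared: 0.6130 (×12).
Sum = 7.356048; P₂ = 7.356048 / 50 = 0.147.

0.147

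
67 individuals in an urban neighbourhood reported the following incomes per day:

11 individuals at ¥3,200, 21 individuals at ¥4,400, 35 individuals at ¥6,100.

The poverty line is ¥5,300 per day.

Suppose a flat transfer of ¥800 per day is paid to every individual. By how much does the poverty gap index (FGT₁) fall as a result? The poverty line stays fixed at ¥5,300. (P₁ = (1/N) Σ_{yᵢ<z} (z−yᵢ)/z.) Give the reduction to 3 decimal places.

0.072

Before: below the line — 11×¥3,200, 21×¥4,400; poverty gap index (FGT₁) = 0.11828.
After the ¥800 transfer: below the line — 11×¥4,000, 21×¥5,200; poverty gap index (FGT₁) = 0.04618.
Reduction = 0.11828 − 0.04618 = 0.072.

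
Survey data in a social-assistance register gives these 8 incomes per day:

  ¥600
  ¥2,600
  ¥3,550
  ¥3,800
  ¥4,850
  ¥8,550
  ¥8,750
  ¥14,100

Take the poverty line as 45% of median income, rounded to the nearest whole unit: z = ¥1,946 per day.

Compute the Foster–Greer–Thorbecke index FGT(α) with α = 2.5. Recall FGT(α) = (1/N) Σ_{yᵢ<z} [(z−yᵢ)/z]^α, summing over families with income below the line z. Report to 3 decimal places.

0.050

Poor units: ¥600 (q = 1 of N = 8).
Shortfall ratios: (1946−600)/1946 = 0.6917.
Raised to α = 2.5: 0.39788.
Sum = 0.397883; FGT(2.5) = 0.397883 / 8 = 0.050.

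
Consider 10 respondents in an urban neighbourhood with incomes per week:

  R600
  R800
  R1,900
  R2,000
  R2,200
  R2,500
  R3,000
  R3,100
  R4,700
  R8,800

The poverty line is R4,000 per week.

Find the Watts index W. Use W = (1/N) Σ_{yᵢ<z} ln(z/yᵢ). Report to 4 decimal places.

Poor units: R600, R800, R1,900, R2,000, R2,200, R2,500, R3,000, R3,100 (q = 8 of N = 10).
Log gaps: ln(4000/600) = 1.8971; ln(4000/800) = 1.6094; ln(4000/1900) = 0.7444; ln(4000/2000) = 0.6931; ln(4000/2200) = 0.5978; ln(4000/2500) = 0.4700; ln(4000/3000) = 0.2877; ln(4000/3100) = 0.2549.
W = 6.554561 / 10 = 0.6555.

0.6555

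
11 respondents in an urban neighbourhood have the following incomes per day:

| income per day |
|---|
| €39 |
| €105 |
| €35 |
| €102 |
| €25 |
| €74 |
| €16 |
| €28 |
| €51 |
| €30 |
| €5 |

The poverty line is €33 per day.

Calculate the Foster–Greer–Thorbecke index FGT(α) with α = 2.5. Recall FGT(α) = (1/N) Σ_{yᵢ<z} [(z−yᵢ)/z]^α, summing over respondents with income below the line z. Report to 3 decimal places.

0.081

Incomes under z: €5, €16, €25, €28, €30 (q = 5 of N = 11).
Relative gaps: (33−5)/33 = 0.8485; (33−16)/33 = 0.5152; (33−25)/33 = 0.2424; (33−28)/33 = 0.1515; (33−30)/33 = 0.0909.
Raised to α = 2.5: 0.66315; 0.19047; 0.02894; 0.00894; 0.00249.
Sum = 0.893986; FGT(2.5) = 0.893986 / 11 = 0.081.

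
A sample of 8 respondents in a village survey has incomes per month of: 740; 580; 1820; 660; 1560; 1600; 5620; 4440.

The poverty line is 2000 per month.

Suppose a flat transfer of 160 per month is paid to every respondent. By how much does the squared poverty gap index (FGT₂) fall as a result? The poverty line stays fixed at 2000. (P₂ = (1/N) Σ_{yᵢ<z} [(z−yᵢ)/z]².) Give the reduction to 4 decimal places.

0.0456

Before: below the line — 580, 660, 740, 1560, 1600, 1820; squared poverty gap index (FGT₂) = 0.180800.
After the 160 transfer: below the line — 740, 820, 900, 1720, 1760, 1980; squared poverty gap index (FGT₂) = 0.135200.
Reduction = 0.180800 − 0.135200 = 0.0456.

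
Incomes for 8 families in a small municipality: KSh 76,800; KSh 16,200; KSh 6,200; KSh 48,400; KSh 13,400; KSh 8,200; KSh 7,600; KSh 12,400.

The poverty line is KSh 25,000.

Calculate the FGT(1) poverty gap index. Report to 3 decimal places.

Below z: KSh 6,200, KSh 7,600, KSh 8,200, KSh 12,400, KSh 13,400, KSh 16,200 (q = 6 of N = 8).
Relative gaps: (25000−6200)/25000 = 0.7520; (25000−7600)/25000 = 0.6960; (25000−8200)/25000 = 0.6720; (25000−12400)/25000 = 0.5040; (25000−13400)/25000 = 0.4640; (25000−16200)/25000 = 0.3520.
Σ = 3.440000. Dividing by the full population N = 8 gives P₁ = 0.430.

0.430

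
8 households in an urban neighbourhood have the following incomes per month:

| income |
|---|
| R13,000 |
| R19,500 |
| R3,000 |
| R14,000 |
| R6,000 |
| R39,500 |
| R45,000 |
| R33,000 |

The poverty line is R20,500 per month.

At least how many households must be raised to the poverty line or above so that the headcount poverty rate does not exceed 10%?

Currently q = 5 of N = 8 are below the line (H = 0.625).
A headcount ratio of at most 10% allows at most ⌊0.10 × 8⌋ = 0 poor households.
So at least 5 − 0 = 5 must be lifted.

5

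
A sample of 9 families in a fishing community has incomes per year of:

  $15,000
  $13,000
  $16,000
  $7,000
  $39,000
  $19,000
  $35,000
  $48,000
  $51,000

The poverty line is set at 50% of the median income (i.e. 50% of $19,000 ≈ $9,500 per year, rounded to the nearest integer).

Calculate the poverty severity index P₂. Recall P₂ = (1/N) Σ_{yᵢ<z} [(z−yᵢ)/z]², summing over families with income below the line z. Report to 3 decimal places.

0.008

Incomes under z: $7,000 (q = 1 of N = 9).
Gap ratios (z−y)/z: (9500−7000)/9500 = 0.2632.
Squared: 0.0693.
Sum = 0.069252; P₂ = 0.069252 / 9 = 0.008.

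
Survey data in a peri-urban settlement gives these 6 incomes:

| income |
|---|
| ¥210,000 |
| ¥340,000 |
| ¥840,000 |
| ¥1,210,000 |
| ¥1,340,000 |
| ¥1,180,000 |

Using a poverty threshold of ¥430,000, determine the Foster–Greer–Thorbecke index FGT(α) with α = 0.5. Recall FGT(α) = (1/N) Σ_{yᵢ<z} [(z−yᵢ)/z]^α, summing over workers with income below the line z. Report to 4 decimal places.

Incomes under z: ¥210,000, ¥340,000 (q = 2 of N = 6).
Relative gaps: (430000−210000)/430000 = 0.5116; (430000−340000)/430000 = 0.2093.
Raised to α = 0.5: 0.71528; 0.45750.
Sum = 1.172777; FGT(0.5) = 1.172777 / 6 = 0.1955.

0.1955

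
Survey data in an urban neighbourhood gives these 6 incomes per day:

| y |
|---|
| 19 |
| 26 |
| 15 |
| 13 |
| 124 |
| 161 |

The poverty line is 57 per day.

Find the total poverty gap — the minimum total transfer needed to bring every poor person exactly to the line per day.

Below z: 13, 15, 19, 26 (q = 4 of N = 6).
Individual gaps: 57−13 = 44; 57−15 = 42; 57−19 = 38; 57−26 = 31.
Aggregate gap = 155.

155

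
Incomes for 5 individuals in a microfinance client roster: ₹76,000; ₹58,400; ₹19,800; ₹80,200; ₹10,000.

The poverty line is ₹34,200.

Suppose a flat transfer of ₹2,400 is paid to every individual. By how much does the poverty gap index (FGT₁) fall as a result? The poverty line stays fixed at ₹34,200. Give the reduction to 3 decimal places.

Before: below the line — ₹10,000, ₹19,800; poverty gap index (FGT₁) = 0.22573.
After the ₹2,400 transfer: below the line — ₹12,400, ₹22,200; poverty gap index (FGT₁) = 0.19766.
Reduction = 0.22573 − 0.19766 = 0.028.

0.028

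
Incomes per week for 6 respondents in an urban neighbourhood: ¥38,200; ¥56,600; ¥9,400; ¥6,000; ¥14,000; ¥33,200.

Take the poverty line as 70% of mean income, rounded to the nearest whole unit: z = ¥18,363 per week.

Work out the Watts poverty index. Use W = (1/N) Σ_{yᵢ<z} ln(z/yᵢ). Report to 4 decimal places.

Below z: ¥6,000, ¥9,400, ¥14,000 (q = 3 of N = 6).
Log shortfalls: ln(18363/6000) = 1.1186; ln(18363/9400) = 0.6696; ln(18363/14000) = 0.2713.
W = 2.059487 / 6 = 0.3432.

0.3432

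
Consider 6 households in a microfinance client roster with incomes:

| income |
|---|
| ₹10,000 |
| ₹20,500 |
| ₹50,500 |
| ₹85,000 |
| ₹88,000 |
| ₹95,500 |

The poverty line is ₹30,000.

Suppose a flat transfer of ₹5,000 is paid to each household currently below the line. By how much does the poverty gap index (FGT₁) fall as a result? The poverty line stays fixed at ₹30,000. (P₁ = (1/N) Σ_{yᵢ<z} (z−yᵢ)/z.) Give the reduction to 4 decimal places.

Before: below the line — ₹10,000, ₹20,500; poverty gap index (FGT₁) = 0.163889.
After the ₹5,000 transfer: below the line — ₹15,000, ₹25,500; poverty gap index (FGT₁) = 0.108333.
Reduction = 0.163889 − 0.108333 = 0.0556.

0.0556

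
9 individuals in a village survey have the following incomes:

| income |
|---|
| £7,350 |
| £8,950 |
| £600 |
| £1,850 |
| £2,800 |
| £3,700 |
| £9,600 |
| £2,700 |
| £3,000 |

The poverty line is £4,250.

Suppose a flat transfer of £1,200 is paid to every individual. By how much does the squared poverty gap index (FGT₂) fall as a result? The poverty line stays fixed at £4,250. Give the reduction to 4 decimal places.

Before: below the line — £600, £1,850, £2,700, £2,800, £3,000, £3,700; squared poverty gap index (FGT₂) = 0.156571.
After the £1,200 transfer: below the line — £1,800, £3,050, £3,900, £4,000, £4,200; squared poverty gap index (FGT₂) = 0.046936.
Reduction = 0.156571 − 0.046936 = 0.1096.

0.1096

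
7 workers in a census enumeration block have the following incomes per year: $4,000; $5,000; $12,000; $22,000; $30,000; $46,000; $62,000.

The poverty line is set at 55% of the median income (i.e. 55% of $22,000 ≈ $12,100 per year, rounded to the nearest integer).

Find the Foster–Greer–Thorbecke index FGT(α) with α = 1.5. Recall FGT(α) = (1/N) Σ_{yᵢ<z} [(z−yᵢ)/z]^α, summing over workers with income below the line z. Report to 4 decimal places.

Below the line: $4,000, $5,000, $12,000 (q = 3 of N = 7).
Shortfall ratios: (12100−4000)/12100 = 0.6694; (12100−5000)/12100 = 0.5868; (12100−12000)/12100 = 0.0083.
Raised to α = 1.5: 0.54771; 0.44948; 0.00075.
Sum = 0.997939; FGT(1.5) = 0.997939 / 7 = 0.1426.

0.1426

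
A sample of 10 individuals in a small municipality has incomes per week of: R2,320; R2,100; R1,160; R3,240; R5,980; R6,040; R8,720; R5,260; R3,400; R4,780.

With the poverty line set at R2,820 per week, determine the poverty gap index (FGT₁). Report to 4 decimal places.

Below the line: R1,160, R2,100, R2,320 (q = 3 of N = 10).
Gap ratios (z−y)/z: (2820−1160)/2820 = 0.5887; (2820−2100)/2820 = 0.2553; (2820−2320)/2820 = 0.1773.
Σ = 1.021277. Dividing by the full population N = 10 gives P₁ = 0.1021.

0.1021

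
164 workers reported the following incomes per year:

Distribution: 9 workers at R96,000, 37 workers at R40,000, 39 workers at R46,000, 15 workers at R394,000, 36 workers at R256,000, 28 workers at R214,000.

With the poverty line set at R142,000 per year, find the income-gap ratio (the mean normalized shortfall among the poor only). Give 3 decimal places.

Below the line: 37×R40,000, 39×R46,000, 9×R96,000 (q = 85 of N = 164).
Shortfall ratios (z−y)/z: 0.7183 (×37), 0.6761 (×39), 0.3239 (×9); sum = 55.859155.
The income-gap ratio divides by q (the poor only): 55.859155 / 85 = 0.657.

0.657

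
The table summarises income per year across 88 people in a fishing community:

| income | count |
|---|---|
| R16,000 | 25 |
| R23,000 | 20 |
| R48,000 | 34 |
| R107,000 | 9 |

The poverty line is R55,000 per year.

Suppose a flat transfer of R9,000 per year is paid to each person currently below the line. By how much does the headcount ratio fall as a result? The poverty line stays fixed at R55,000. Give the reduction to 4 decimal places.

Before: below the line — 25×R16,000, 20×R23,000, 34×R48,000; headcount ratio = 0.897727.
After the R9,000 transfer: below the line — 25×R25,000, 20×R32,000; headcount ratio = 0.511364.
Reduction = 0.897727 − 0.511364 = 0.3864.

0.3864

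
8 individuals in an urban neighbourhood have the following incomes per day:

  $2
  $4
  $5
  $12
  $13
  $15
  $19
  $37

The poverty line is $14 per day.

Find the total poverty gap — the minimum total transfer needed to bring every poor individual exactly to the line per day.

Below z: $2, $4, $5, $12, $13 (q = 5 of N = 8).
Individual gaps: 14−2 = 12; 14−4 = 10; 14−5 = 9; 14−12 = 2; 14−13 = 1.
Aggregate gap = $34.

$34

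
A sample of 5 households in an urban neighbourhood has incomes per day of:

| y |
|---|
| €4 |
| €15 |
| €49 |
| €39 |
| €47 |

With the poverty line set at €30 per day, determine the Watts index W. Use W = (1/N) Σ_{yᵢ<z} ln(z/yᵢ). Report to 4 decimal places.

0.5416

Below the line: €4, €15 (q = 2 of N = 5).
Log shortfalls: ln(30/4) = 2.0149; ln(30/15) = 0.6931.
W = 2.708050 / 5 = 0.5416.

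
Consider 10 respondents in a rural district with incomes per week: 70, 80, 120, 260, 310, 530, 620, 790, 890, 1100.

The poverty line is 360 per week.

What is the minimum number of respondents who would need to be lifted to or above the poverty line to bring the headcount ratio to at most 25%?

3

5 of the 10 respondents are poor, so H = 5/10 = 0.500.
A headcount ratio of at most 25% allows at most ⌊0.25 × 10⌋ = 2 poor respondents.
So at least 5 − 2 = 3 must be lifted.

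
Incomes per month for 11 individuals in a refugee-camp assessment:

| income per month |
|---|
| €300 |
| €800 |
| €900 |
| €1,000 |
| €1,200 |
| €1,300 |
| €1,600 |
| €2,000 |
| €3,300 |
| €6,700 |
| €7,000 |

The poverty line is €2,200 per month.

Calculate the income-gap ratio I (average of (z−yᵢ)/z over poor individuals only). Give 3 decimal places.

0.483

Below the line: €300, €800, €900, €1,000, €1,200, €1,300, €1,600, €2,000 (q = 8 of N = 11).
Relative gaps: 0.8636, 0.6364, 0.5909, 0.5455, 0.4545, 0.4091, 0.2727, 0.0909; sum = 3.863636.
I averages over the q = 8 poor units only: 3.863636 / 8 = 0.483.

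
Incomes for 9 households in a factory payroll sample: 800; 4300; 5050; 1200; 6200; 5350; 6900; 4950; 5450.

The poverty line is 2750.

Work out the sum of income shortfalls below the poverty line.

3500

Poor units: 800, 1200 (q = 2 of N = 9).
Individual gaps: 2750−800 = 1950; 2750−1200 = 1550.
Aggregate gap = 3500.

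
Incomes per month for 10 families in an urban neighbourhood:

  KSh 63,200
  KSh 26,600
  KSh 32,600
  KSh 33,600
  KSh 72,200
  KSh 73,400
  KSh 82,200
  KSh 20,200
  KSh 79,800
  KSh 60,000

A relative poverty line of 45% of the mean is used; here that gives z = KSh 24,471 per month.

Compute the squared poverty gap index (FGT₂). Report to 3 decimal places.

Incomes under z: KSh 20,200 (q = 1 of N = 10).
Normalized shortfalls: (24471−20200)/24471 = 0.1745.
Squared: 0.0305.
Sum = 0.030462; P₂ = 0.030462 / 10 = 0.003.

0.003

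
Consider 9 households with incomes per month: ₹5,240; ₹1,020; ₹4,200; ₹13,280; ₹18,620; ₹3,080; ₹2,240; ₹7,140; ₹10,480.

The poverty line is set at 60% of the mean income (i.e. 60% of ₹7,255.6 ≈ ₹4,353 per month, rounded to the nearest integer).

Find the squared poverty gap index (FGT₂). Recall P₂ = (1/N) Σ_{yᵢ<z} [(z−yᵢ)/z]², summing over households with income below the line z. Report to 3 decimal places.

0.101

Below z: ₹1,020, ₹2,240, ₹3,080, ₹4,200 (q = 4 of N = 9).
Normalized shortfalls: (4353−1020)/4353 = 0.7657; (4353−2240)/4353 = 0.4854; (4353−3080)/4353 = 0.2924; (4353−4200)/4353 = 0.0351.
Squared: 0.5863; 0.2356; 0.0855; 0.0012.
Sum = 0.908647; P₂ = 0.908647 / 9 = 0.101.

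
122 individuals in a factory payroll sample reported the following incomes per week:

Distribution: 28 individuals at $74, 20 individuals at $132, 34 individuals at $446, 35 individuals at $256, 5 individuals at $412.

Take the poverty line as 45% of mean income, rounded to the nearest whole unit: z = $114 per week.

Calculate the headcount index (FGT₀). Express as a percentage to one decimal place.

28 of the 122 individuals have income below $114.
H = 28/122 = 23.0%.

23.0%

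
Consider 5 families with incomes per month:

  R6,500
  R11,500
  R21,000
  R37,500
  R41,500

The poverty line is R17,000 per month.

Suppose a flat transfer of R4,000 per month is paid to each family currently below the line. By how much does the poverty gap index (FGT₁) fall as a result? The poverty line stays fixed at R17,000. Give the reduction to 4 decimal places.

0.0941

Before: below the line — R6,500, R11,500; poverty gap index (FGT₁) = 0.188235.
After the R4,000 transfer: below the line — R10,500, R15,500; poverty gap index (FGT₁) = 0.094118.
Reduction = 0.188235 − 0.094118 = 0.0941.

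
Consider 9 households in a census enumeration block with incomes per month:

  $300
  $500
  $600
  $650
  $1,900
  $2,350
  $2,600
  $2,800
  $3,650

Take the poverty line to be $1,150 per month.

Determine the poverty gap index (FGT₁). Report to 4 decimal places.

Poor units: $300, $500, $600, $650 (q = 4 of N = 9).
Gap ratios (z−y)/z: (1150−300)/1150 = 0.7391; (1150−500)/1150 = 0.5652; (1150−600)/1150 = 0.4783; (1150−650)/1150 = 0.4348.
Σ = 2.217391. Dividing by the full population N = 9 gives P₁ = 0.2464.

0.2464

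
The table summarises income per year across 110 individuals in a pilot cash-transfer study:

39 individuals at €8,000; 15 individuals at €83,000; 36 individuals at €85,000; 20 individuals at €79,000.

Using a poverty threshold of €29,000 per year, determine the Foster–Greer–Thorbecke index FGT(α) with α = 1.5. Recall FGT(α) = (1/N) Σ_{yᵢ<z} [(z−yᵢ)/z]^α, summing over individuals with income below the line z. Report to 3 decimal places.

0.218

Below z: 39×€8,000 (q = 39 of N = 110).
Relative gaps: (29000−8000)/29000 = 0.7241 (×39).
Raised to α = 1.5: 0.61621 (×39).
Sum = 24.032367; FGT(1.5) = 24.032367 / 110 = 0.218.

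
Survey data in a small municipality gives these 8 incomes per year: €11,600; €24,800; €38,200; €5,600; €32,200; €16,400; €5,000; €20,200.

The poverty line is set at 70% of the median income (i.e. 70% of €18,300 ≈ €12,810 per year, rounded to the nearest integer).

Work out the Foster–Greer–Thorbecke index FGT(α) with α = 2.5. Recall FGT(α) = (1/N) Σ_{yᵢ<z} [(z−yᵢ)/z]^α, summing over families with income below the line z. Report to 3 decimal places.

0.066

Incomes under z: €5,000, €5,600, €11,600 (q = 3 of N = 8).
Normalized shortfalls: (12810−5000)/12810 = 0.6097; (12810−5600)/12810 = 0.5628; (12810−11600)/12810 = 0.0945.
Raised to α = 2.5: 0.29024; 0.23767; 0.00274.
Sum = 0.530646; FGT(2.5) = 0.530646 / 8 = 0.066.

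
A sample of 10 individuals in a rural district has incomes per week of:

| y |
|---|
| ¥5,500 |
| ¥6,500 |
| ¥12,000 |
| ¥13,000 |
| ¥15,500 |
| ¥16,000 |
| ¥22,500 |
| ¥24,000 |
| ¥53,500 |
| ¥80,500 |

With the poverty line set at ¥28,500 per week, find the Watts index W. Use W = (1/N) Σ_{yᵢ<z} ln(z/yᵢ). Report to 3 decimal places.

0.637

Poor units: ¥5,500, ¥6,500, ¥12,000, ¥13,000, ¥15,500, ¥16,000, ¥22,500, ¥24,000 (q = 8 of N = 10).
ln(z/y) terms: ln(28500/5500) = 1.6452; ln(28500/6500) = 1.4781; ln(28500/12000) = 0.8650; ln(28500/13000) = 0.7850; ln(28500/15500) = 0.6091; ln(28500/16000) = 0.5773; ln(28500/22500) = 0.2364; ln(28500/24000) = 0.1719.
W = 6.367829 / 10 = 0.637.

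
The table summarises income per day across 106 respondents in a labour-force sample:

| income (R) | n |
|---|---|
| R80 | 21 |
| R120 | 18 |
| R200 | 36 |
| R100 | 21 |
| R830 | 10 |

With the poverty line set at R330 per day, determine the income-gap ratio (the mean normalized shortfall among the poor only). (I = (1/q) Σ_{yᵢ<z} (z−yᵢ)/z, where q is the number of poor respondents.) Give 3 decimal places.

0.585

Poor units: 21×R80, 21×R100, 18×R120, 36×R200 (q = 96 of N = 106).
Relative gaps: 0.7576 (×21), 0.6970 (×21), 0.6364 (×18), 0.3939 (×36); sum = 56.181818.
The income-gap ratio divides by q (the poor only): 56.181818 / 96 = 0.585.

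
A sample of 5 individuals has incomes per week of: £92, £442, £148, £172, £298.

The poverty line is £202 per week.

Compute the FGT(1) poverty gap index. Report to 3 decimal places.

Poor units: £92, £148, £172 (q = 3 of N = 5).
Shortfall ratios: (202−92)/202 = 0.5446; (202−148)/202 = 0.2673; (202−172)/202 = 0.1485.
Σ = 0.960396. Dividing by the full population N = 5 gives P₁ = 0.192.

0.192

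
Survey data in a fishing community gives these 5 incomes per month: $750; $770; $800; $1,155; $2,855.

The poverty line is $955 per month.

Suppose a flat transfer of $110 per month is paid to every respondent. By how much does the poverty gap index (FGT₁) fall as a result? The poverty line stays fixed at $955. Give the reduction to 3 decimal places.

0.069

Before: below the line — $750, $770, $800; poverty gap index (FGT₁) = 0.11414.
After the $110 transfer: below the line — $860, $880, $910; poverty gap index (FGT₁) = 0.04503.
Reduction = 0.11414 − 0.04503 = 0.069.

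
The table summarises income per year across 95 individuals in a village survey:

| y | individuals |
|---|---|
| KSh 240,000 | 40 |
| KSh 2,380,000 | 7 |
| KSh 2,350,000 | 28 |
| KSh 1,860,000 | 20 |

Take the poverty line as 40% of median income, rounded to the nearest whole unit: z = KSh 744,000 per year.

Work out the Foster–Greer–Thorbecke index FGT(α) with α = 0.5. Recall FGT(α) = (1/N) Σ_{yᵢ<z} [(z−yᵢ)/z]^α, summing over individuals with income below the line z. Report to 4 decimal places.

0.3465

Incomes under z: 40×KSh 240,000 (q = 40 of N = 95).
Gap ratios (z−y)/z: (744000−240000)/744000 = 0.6774 (×40).
Raised to α = 0.5: 0.82305 (×40).
Sum = 32.922196; FGT(0.5) = 32.922196 / 95 = 0.3465.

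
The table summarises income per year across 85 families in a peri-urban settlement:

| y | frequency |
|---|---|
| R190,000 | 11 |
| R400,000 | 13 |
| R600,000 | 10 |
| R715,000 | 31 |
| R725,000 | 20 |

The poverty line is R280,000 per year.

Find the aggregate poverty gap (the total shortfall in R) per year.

R990,000

Below z: 11×R190,000 (q = 11 of N = 85).
Individual gaps: 11×(280000−190000) = 990000.
Aggregate gap = R990,000.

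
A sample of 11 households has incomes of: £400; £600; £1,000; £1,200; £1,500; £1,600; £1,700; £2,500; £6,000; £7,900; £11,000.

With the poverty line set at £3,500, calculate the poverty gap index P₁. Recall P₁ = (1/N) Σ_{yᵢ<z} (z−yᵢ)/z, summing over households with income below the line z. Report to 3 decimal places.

0.455

Poor units: £400, £600, £1,000, £1,200, £1,500, £1,600, £1,700, £2,500 (q = 8 of N = 11).
Shortfall ratios: (3500−400)/3500 = 0.8857; (3500−600)/3500 = 0.8286; (3500−1000)/3500 = 0.7143; (3500−1200)/3500 = 0.6571; (3500−1500)/3500 = 0.5714; (3500−1600)/3500 = 0.5429; (3500−1700)/3500 = 0.5143; (3500−2500)/3500 = 0.2857.
Sum of shortfalls = 5.000000; P₁ averages over all N: 5.000000 / 11 = 0.455.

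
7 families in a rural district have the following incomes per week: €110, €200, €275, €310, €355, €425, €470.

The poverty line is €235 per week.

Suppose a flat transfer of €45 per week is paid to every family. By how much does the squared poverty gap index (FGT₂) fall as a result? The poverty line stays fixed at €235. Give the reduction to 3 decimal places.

Before: below the line — €110, €200; squared poverty gap index (FGT₂) = 0.04359.
After the €45 transfer: below the line — €155; squared poverty gap index (FGT₂) = 0.01656.
Reduction = 0.04359 − 0.01656 = 0.027.

0.027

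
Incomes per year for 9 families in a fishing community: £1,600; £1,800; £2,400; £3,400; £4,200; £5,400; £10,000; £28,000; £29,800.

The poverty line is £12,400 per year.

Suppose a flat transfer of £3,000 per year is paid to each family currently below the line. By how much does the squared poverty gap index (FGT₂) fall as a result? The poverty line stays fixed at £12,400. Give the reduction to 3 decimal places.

0.206

Before: below the line — £1,600, £1,800, £2,400, £3,400, £4,200, £5,400, £10,000; squared poverty gap index (FGT₂) = 0.38444.
After the £3,000 transfer: below the line — £4,600, £4,800, £5,400, £6,400, £7,200, £8,400; squared poverty gap index (FGT₂) = 0.17823.
Reduction = 0.38444 − 0.17823 = 0.206.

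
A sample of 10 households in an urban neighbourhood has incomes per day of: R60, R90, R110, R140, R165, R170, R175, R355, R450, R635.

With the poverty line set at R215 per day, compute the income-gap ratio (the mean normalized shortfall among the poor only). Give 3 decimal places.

Below z: R60, R90, R110, R140, R165, R170, R175 (q = 7 of N = 10).
Relative gaps: 0.7209, 0.5814, 0.4884, 0.3488, 0.2326, 0.2093, 0.1860; sum = 2.767442.
I averages over the q = 7 poor units only: 2.767442 / 7 = 0.395.

0.395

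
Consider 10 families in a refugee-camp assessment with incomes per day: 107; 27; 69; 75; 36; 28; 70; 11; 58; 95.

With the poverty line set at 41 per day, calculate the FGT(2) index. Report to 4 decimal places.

0.0767

Below z: 11, 27, 28, 36 (q = 4 of N = 10).
Shortfall ratios: (41−11)/41 = 0.7317; (41−27)/41 = 0.3415; (41−28)/41 = 0.3171; (41−36)/41 = 0.1220.
Squared: 0.5354; 0.1166; 0.1005; 0.0149.
Sum = 0.767400; P₂ = 0.767400 / 10 = 0.0767.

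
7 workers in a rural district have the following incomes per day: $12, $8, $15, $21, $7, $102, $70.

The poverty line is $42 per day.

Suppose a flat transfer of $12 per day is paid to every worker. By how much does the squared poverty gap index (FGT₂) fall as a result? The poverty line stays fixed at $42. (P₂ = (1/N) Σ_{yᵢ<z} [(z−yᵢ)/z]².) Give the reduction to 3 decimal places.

Before: below the line — $7, $8, $12, $15, $21; squared poverty gap index (FGT₂) = 0.36046.
After the $12 transfer: below the line — $19, $20, $24, $27, $33; squared poverty gap index (FGT₂) = 0.13306.
Reduction = 0.36046 − 0.13306 = 0.227.

0.227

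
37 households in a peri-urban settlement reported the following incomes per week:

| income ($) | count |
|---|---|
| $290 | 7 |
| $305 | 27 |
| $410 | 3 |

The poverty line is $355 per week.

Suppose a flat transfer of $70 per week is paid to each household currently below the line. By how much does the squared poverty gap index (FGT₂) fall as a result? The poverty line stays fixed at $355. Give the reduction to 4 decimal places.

Before: below the line — 7×$290, 27×$305; squared poverty gap index (FGT₂) = 0.020818.
After the $70 transfer: below the line — none; squared poverty gap index (FGT₂) = 0.000000.
Reduction = 0.020818 − 0.000000 = 0.0208.

0.0208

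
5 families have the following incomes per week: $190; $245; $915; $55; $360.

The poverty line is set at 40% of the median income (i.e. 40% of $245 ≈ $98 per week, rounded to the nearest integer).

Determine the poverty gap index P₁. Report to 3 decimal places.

Incomes under z: $55 (q = 1 of N = 5).
Normalized shortfalls: (98−55)/98 = 0.4388.
Σ = 0.438776. Dividing by the full population N = 5 gives P₁ = 0.088.

0.088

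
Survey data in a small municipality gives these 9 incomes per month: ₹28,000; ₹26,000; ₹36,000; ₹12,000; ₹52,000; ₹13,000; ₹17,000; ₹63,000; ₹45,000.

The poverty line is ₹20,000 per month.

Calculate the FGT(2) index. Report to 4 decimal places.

0.0339

Below z: ₹12,000, ₹13,000, ₹17,000 (q = 3 of N = 9).
Shortfall ratios: (20000−12000)/20000 = 0.4000; (20000−13000)/20000 = 0.3500; (20000−17000)/20000 = 0.1500.
Squared: 0.1600; 0.1225; 0.0225.
Sum = 0.305000; P₂ = 0.305000 / 9 = 0.0339.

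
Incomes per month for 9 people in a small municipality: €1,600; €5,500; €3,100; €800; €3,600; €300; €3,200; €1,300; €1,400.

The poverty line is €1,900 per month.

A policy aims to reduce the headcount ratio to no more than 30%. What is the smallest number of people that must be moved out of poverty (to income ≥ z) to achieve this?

Currently q = 5 of N = 9 are below the line (H = 0.556).
A headcount ratio of at most 30% allows at most ⌊0.30 × 9⌋ = 2 poor people.
So at least 5 − 2 = 3 must be lifted.

3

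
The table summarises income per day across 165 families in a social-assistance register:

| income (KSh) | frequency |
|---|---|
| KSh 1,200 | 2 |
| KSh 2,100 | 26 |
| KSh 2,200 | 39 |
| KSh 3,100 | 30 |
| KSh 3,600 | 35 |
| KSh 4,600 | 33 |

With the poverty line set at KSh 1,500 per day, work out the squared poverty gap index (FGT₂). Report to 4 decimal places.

0.0005

Poor units: 2×KSh 1,200 (q = 2 of N = 165).
Shortfall ratios: (1500−1200)/1500 = 0.2000 (×2).
Squared: 0.0400 (×2).
Sum = 0.080000; P₂ = 0.080000 / 165 = 0.0005.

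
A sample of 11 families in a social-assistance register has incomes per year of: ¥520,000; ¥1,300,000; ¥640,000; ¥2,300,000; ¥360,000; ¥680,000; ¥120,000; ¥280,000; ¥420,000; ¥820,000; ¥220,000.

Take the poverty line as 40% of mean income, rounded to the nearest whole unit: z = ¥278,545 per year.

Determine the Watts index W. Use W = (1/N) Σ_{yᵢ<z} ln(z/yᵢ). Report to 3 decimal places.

0.098

Poor units: ¥120,000, ¥220,000 (q = 2 of N = 11).
ln(z/y) terms: ln(278545/120000) = 0.8421; ln(278545/220000) = 0.2360.
W = 1.078040 / 11 = 0.098.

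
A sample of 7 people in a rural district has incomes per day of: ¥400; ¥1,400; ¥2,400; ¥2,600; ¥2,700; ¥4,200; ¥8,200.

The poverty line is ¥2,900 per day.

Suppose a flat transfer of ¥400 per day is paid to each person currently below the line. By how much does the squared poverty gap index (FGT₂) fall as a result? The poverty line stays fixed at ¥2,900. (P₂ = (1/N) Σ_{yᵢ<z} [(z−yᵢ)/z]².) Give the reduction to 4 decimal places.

0.0552

Before: below the line — ¥400, ¥1,400, ¥2,400, ¥2,600, ¥2,700; squared poverty gap index (FGT₂) = 0.150841.
After the ¥400 transfer: below the line — ¥800, ¥1,800, ¥2,800; squared poverty gap index (FGT₂) = 0.095634.
Reduction = 0.150841 − 0.095634 = 0.0552.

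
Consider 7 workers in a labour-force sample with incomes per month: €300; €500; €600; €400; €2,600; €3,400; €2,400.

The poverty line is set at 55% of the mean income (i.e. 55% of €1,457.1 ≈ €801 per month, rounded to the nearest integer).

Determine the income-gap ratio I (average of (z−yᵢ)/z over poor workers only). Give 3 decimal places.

Poor units: €300, €400, €500, €600 (q = 4 of N = 7).
Relative gaps: 0.6255, 0.5006, 0.3758, 0.2509; sum = 1.752809.
The income-gap ratio divides by q (the poor only): 1.752809 / 4 = 0.438.

0.438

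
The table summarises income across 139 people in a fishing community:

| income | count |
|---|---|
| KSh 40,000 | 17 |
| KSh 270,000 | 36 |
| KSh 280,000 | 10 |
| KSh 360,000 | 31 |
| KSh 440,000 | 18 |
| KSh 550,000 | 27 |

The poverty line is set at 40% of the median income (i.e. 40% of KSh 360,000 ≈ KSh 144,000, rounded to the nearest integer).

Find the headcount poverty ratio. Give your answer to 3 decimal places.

17 of the 139 people have income below KSh 144,000.
H = 17/139 = 0.122.

0.122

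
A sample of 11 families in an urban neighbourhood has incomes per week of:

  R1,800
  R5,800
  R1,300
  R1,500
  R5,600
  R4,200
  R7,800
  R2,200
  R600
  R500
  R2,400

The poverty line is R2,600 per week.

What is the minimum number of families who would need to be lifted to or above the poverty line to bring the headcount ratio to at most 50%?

Currently q = 7 of N = 11 are below the line (H = 0.636).
A headcount ratio of at most 50% allows at most ⌊0.50 × 11⌋ = 5 poor families.
So at least 7 − 5 = 2 must be lifted.

2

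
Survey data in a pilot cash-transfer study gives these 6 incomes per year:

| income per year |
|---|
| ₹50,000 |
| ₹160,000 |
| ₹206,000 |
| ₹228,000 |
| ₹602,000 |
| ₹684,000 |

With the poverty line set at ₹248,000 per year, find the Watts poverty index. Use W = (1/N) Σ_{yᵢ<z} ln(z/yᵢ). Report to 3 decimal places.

0.385

Poor units: ₹50,000, ₹160,000, ₹206,000, ₹228,000 (q = 4 of N = 6).
Log gaps: ln(248000/50000) = 1.6014; ln(248000/160000) = 0.4383; ln(248000/206000) = 0.1856; ln(248000/228000) = 0.0841.
W = 2.309296 / 6 = 0.385.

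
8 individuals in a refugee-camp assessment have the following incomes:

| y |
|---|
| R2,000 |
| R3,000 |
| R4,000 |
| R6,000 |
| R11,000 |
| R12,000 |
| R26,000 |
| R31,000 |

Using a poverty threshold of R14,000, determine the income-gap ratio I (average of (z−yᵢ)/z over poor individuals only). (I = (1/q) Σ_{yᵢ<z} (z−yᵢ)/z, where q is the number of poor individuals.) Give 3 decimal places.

Incomes under z: R2,000, R3,000, R4,000, R6,000, R11,000, R12,000 (q = 6 of N = 8).
Shortfall ratios (z−y)/z: 0.8571, 0.7857, 0.7143, 0.5714, 0.2143, 0.1429; sum = 3.285714.
I averages over the q = 6 poor units only: 3.285714 / 6 = 0.548.

0.548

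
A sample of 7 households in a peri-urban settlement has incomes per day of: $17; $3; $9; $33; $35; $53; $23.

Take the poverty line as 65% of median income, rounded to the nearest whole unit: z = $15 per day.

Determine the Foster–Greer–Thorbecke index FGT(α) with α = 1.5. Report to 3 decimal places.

Below the line: $3, $9 (q = 2 of N = 7).
Normalized shortfalls: (15−3)/15 = 0.8000; (15−9)/15 = 0.4000.
Raised to α = 1.5: 0.71554; 0.25298.
Sum = 0.968524; FGT(1.5) = 0.968524 / 7 = 0.138.

0.138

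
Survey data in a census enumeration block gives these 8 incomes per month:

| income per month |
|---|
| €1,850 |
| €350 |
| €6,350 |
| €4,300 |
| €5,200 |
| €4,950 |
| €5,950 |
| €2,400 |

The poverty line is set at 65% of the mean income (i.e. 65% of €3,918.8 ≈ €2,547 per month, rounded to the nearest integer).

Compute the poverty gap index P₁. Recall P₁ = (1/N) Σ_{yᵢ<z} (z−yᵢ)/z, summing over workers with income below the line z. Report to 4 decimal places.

Incomes under z: €350, €1,850, €2,400 (q = 3 of N = 8).
Shortfall ratios: (2547−350)/2547 = 0.8626; (2547−1850)/2547 = 0.2737; (2547−2400)/2547 = 0.0577.
Sum of shortfalls = 1.193954; P₁ averages over all N: 1.193954 / 8 = 0.1492.

0.1492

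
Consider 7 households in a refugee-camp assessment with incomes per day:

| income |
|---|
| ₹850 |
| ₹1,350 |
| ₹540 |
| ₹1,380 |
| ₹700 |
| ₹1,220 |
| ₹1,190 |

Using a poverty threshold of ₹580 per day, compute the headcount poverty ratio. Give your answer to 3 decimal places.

1 of the 7 households have income below ₹580.
H = 1/7 = 0.143.

0.143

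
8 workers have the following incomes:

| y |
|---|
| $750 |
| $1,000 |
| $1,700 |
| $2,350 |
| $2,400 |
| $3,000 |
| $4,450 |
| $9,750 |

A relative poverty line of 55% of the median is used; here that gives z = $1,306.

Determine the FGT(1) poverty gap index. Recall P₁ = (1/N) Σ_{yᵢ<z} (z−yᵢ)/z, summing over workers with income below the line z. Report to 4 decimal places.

Poor units: $750, $1,000 (q = 2 of N = 8).
Normalized shortfalls: (1306−750)/1306 = 0.4257; (1306−1000)/1306 = 0.2343.
Σ = 0.660031. Dividing by the full population N = 8 gives P₁ = 0.0825.

0.0825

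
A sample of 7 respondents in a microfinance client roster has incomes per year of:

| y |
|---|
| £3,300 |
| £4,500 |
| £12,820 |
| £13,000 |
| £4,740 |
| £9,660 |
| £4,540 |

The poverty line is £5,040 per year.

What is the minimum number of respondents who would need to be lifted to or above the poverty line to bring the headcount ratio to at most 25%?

4 of the 7 respondents are poor, so H = 4/7 = 0.571.
A headcount ratio of at most 25% allows at most ⌊0.25 × 7⌋ = 1 poor respondents.
So at least 4 − 1 = 3 must be lifted.

3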